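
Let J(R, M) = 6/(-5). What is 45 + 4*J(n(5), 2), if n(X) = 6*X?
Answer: 201/5 ≈ 40.200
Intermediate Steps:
J(R, M) = -6/5 (J(R, M) = 6*(-1/5) = -6/5)
45 + 4*J(n(5), 2) = 45 + 4*(-6/5) = 45 - 24/5 = 201/5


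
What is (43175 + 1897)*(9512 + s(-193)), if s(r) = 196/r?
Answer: 82735064640/193 ≈ 4.2868e+8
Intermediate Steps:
(43175 + 1897)*(9512 + s(-193)) = (43175 + 1897)*(9512 + 196/(-193)) = 45072*(9512 + 196*(-1/193)) = 45072*(9512 - 196/193) = 45072*(1835620/193) = 82735064640/193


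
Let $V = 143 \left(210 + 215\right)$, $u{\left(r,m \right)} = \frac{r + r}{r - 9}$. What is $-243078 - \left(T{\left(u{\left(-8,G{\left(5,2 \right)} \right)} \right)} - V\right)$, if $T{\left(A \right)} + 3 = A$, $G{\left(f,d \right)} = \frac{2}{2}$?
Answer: $- \frac{3099116}{17} \approx -1.823 \cdot 10^{5}$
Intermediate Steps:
$G{\left(f,d \right)} = 1$ ($G{\left(f,d \right)} = 2 \cdot \frac{1}{2} = 1$)
$u{\left(r,m \right)} = \frac{2 r}{-9 + r}$
$T{\left(A \right)} = -3 + A$
$V = 60775$ ($V = 143 \cdot 425 = 60775$)
$-243078 - \left(T{\left(u{\left(-8,G{\left(5,2 \right)} \right)} \right)} - V\right) = -243078 - \left(\left(-3 + 2 \left(-8\right) \frac{1}{-9 - 8}\right) - 60775\right) = -243078 - \left(\left(-3 + 2 \left(-8\right) \frac{1}{-17}\right) - 60775\right) = -243078 - \left(\left(-3 + 2 \left(-8\right) \left(- \frac{1}{17}\right)\right) - 60775\right) = -243078 - \left(\left(-3 + \frac{16}{17}\right) - 60775\right) = -243078 - \left(- \frac{35}{17} - 60775\right) = -243078 - - \frac{1033210}{17} = -243078 + \frac{1033210}{17} = - \frac{3099116}{17}$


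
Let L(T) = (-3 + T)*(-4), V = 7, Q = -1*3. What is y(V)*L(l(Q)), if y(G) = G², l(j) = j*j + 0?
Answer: -1176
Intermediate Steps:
Q = -3
l(j) = j² (l(j) = j² + 0 = j²)
L(T) = 12 - 4*T
y(V)*L(l(Q)) = 7²*(12 - 4*(-3)²) = 49*(12 - 4*9) = 49*(12 - 36) = 49*(-24) = -1176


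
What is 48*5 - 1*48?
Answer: 192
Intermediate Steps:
48*5 - 1*48 = 240 - 48 = 192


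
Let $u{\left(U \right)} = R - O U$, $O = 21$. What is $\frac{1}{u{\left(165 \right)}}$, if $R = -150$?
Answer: $- \frac{1}{3615} \approx -0.00027663$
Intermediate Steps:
$u{\left(U \right)} = -150 - 21 U$
$\frac{1}{u{\left(165 \right)}} = \frac{1}{-150 - 3465} = \frac{1}{-3615} = - \frac{1}{3615}$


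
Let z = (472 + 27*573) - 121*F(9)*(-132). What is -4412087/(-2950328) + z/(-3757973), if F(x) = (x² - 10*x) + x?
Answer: 16533466740347/11087252965144 ≈ 1.4912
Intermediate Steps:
F(x) = x² - 9*x
z = 15943 (z = (472 + 27*573) - 1089*(-9 + 9)*(-132) = (472 + 15471) - 1089*0*(-132) = 15943 - 121*0*(-132) = 15943 + 0*(-132) = 15943 + 0 = 15943)
-4412087/(-2950328) + z/(-3757973) = -4412087/(-2950328) + 15943/(-3757973) = -4412087*(-1/2950328) + 15943*(-1/3757973) = 4412087/2950328 - 15943/3757973 = 16533466740347/11087252965144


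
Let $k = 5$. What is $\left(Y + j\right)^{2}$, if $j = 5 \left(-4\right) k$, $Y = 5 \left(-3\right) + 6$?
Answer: $11881$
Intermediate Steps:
$Y = -9$ ($Y = -15 + 6 = -9$)
$j = -100$ ($j = 5 \left(-4\right) 5 = \left(-20\right) 5 = -100$)
$\left(Y + j\right)^{2} = \left(-9 - 100\right)^{2} = \left(-109\right)^{2} = 11881$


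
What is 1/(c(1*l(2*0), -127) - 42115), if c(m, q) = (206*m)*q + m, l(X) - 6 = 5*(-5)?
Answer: 1/454944 ≈ 2.1981e-6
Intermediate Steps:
l(X) = -19 (l(X) = 6 + 5*(-5) = 6 - 25 = -19)
c(m, q) = m + 206*m*q (c(m, q) = 206*m*q + m = m + 206*m*q)
1/(c(1*l(2*0), -127) - 42115) = 1/((1*(-19))*(1 + 206*(-127)) - 42115) = 1/(-19*(1 - 26162) - 42115) = 1/(-19*(-26161) - 42115) = 1/(497059 - 42115) = 1/454944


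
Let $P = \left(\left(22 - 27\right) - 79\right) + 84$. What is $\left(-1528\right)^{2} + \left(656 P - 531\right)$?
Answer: $2334253$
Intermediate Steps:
$P = 0$ ($P = \left(\left(22 - 27\right) - 79\right) + 84 = \left(-5 - 79\right) + 84 = -84 + 84 = 0$)
$\left(-1528\right)^{2} + \left(656 P - 531\right) = \left(-1528\right)^{2} + \left(656 \cdot 0 - 531\right) = 2334784 + \left(0 - 531\right) = 2334784 - 531 = 2334253$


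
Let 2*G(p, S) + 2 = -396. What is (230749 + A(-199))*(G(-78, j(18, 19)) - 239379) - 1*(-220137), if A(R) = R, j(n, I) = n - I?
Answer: -55234487763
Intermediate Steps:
G(p, S) = -199 (G(p, S) = -1 + (½)*(-396) = -1 - 198 = -199)
(230749 + A(-199))*(G(-78, j(18, 19)) - 239379) - 1*(-220137) = (230749 - 199)*(-199 - 239379) - 1*(-220137) = 230550*(-239578) + 220137 = -55234707900 + 220137 = -55234487763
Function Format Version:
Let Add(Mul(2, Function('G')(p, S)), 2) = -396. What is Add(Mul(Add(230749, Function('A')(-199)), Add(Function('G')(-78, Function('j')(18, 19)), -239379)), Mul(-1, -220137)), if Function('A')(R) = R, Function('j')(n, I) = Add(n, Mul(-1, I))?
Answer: -55234487763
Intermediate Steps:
Function('G')(p, S) = -199 (Function('G')(p, S) = Add(-1, Mul(Rational(1, 2), -396)) = Add(-1, -198) = -199)
Add(Mul(Add(230749, Function('A')(-199)), Add(Function('G')(-78, Function('j')(18, 19)), -239379)), Mul(-1, -220137)) = Add(Mul(Add(230749, -199), Add(-199, -239379)), Mul(-1, -220137)) = Add(Mul(230550, -239578), 220137) = Add(-55234707900, 220137) = -55234487763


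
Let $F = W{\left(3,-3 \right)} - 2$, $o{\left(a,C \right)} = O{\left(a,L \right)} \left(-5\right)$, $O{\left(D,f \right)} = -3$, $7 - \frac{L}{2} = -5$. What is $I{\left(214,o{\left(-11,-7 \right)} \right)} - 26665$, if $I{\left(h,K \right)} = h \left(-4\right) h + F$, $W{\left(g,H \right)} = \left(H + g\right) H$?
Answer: $-209851$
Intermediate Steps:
$L = 24$ ($L = 14 - -10 = 14 + 10 = 24$)
$W{\left(g,H \right)} = H \left(H + g\right)$
$o{\left(a,C \right)} = 15$ ($o{\left(a,C \right)} = \left(-3\right) \left(-5\right) = 15$)
$F = -2$ ($F = - 3 \left(-3 + 3\right) - 2 = \left(-3\right) 0 - 2 = 0 - 2 = -2$)
$I{\left(h,K \right)} = -2 - 4 h^{2}$ ($I{\left(h,K \right)} = h \left(-4\right) h - 2 = - 4 h h - 2 = - 4 h^{2} - 2 = -2 - 4 h^{2}$)
$I{\left(214,o{\left(-11,-7 \right)} \right)} - 26665 = \left(-2 - 4 \cdot 214^{2}\right) - 26665 = \left(-2 - 183184\right) - 26665 = -183186 - 26665 = -209851$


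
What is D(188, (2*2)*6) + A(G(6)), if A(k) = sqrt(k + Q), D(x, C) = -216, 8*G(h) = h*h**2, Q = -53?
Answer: -216 + I*sqrt(26) ≈ -216.0 + 5.099*I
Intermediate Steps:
G(h) = h**3/8 (G(h) = (h*h**2)/8 = h**3/8)
A(k) = sqrt(-53 + k) (A(k) = sqrt(k - 53) = sqrt(-53 + k))
D(188, (2*2)*6) + A(G(6)) = -216 + sqrt(-53 + (1/8)*6**3) = -216 + sqrt(-53 + (1/8)*216) = -216 + sqrt(-53 + 27) = -216 + sqrt(-26) = -216 + I*sqrt(26)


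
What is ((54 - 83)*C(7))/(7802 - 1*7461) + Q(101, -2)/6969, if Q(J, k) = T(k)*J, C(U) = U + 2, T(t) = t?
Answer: -18691/23529 ≈ -0.79438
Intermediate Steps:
C(U) = 2 + U
Q(J, k) = J*k (Q(J, k) = k*J = J*k)
((54 - 83)*C(7))/(7802 - 1*7461) + Q(101, -2)/6969 = ((54 - 83)*(2 + 7))/(7802 - 1*7461) + (101*(-2))/6969 = (-29*9)/(7802 - 7461) - 202*1/6969 = -261/341 - 2/69 = -18691/23529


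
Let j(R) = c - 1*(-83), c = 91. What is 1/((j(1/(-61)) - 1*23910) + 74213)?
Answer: 1/50477 ≈ 1.9811e-5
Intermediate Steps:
j(R) = 174 (j(R) = 91 - 1*(-83) = 91 + 83 = 174)
1/((j(1/(-61)) - 1*23910) + 74213) = 1/((174 - 1*23910) + 74213) = 1/((174 - 23910) + 74213) = 1/(-23736 + 74213) = 1/50477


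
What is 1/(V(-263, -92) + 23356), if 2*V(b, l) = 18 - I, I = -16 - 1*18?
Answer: 1/23382 ≈ 4.2768e-5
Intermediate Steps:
I = -34 (I = -16 - 18 = -34)
V(b, l) = 26 (V(b, l) = (18 - 1*(-34))/2 = (18 + 34)/2 = (1/2)*52 = 26)
1/(V(-263, -92) + 23356) = 1/(26 + 23356) = 1/23382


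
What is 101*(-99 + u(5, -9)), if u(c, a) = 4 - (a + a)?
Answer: -7777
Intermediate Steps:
u(c, a) = 4 - 2*a
101*(-99 + u(5, -9)) = 101*(-99 + (4 - 2*(-9))) = 101*(-99 + (4 + 18)) = 101*(-99 + 22) = 101*(-77) = -7777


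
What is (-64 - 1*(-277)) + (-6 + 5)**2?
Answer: 214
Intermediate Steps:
(-64 - 1*(-277)) + (-6 + 5)**2 = (-64 + 277) + (-1)**2 = 213 + 1 = 214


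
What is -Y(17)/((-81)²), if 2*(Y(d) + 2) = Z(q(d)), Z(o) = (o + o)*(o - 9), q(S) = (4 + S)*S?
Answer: -124234/6561 ≈ -18.935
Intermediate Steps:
q(S) = S*(4 + S)
Z(o) = 2*o*(-9 + o) (Z(o) = (2*o)*(-9 + o) = 2*o*(-9 + o))
Y(d) = -2 + d*(-9 + d*(4 + d))*(4 + d) (Y(d) = -2 + (2*(d*(4 + d))*(-9 + d*(4 + d)))/2 = -2 + (2*d*(-9 + d*(4 + d))*(4 + d))/2 = -2 + d*(-9 + d*(4 + d))*(4 + d))
-Y(17)/((-81)²) = -(-2 + 17*(-9 + 17*(4 + 17))*(4 + 17))/((-81)²) = -(-2 + 17*(-9 + 17*21)*21)/6561 = -(-2 + 17*(-9 + 357)*21)/6561 = -(-2 + 17*348*21)/6561 = -(-2 + 124236)/6561 = -124234/6561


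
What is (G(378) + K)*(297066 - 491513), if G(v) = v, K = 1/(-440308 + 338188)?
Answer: -7505918453473/102120 ≈ -7.3501e+7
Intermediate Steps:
K = -1/102120 (K = 1/(-102120) = -1/102120 ≈ -9.7924e-6)
(G(378) + K)*(297066 - 491513) = (378 - 1/102120)*(297066 - 491513) = (38601359/102120)*(-194447) = -7505918453473/102120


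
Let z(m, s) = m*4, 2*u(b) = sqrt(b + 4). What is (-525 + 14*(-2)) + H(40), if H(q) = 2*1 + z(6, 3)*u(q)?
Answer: -551 + 24*sqrt(11) ≈ -471.40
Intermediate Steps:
u(b) = sqrt(4 + b)/2 (u(b) = sqrt(b + 4)/2 = sqrt(4 + b)/2)
z(m, s) = 4*m
H(q) = 2 + 12*sqrt(4 + q) (H(q) = 2*1 + (4*6)*(sqrt(4 + q)/2) = 2 + 24*(sqrt(4 + q)/2) = 2 + 12*sqrt(4 + q))
(-525 + 14*(-2)) + H(40) = (-525 + 14*(-2)) + (2 + 12*sqrt(4 + 40)) = (-525 - 28) + (2 + 12*sqrt(44)) = -553 + (2 + 12*(2*sqrt(11))) = -553 + (2 + 24*sqrt(11)) = -551 + 24*sqrt(11)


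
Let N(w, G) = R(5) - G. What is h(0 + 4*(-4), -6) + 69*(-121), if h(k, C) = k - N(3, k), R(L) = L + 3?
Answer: -8389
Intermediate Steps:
R(L) = 3 + L
N(w, G) = 8 - G (N(w, G) = (3 + 5) - G = 8 - G)
h(k, C) = -8 + 2*k (h(k, C) = k - (8 - k) = k + (-8 + k) = -8 + 2*k)
h(0 + 4*(-4), -6) + 69*(-121) = (-8 + 2*(0 + 4*(-4))) + 69*(-121) = (-8 + 2*(0 - 16)) - 8349 = (-8 + 2*(-16)) - 8349 = (-8 - 32) - 8349 = -40 - 8349 = -8389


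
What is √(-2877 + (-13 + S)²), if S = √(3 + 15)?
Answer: √(-2690 - 78*√2) ≈ 52.918*I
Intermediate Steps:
S = 3*√2 (S = √18 = 3*√2 ≈ 4.2426)
√(-2877 + (-13 + S)²) = √(-2877 + (-13 + 3*√2)²)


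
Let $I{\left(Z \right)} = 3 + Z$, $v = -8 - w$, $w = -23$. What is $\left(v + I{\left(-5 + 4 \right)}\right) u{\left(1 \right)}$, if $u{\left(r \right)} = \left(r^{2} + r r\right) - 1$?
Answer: $17$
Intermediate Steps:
$u{\left(r \right)} = -1 + 2 r^{2}$ ($u{\left(r \right)} = \left(r^{2} + r^{2}\right) - 1 = 2 r^{2} - 1 = -1 + 2 r^{2}$)
$v = 15$ ($v = -8 - -23 = -8 + 23 = 15$)
$\left(v + I{\left(-5 + 4 \right)}\right) u{\left(1 \right)} = \left(15 + \left(3 + \left(-5 + 4\right)\right)\right) \left(-1 + 2 \cdot 1^{2}\right) = \left(15 + \left(3 - 1\right)\right) \left(-1 + 2 \cdot 1\right) = \left(15 + 2\right) \left(-1 + 2\right) = 17 \cdot 1 = 17$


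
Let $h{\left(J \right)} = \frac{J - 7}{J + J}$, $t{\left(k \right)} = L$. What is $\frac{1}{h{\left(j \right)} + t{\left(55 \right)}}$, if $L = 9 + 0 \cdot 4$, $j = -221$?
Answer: $\frac{221}{2103} \approx 0.10509$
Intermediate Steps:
$L = 9$ ($L = 9 + 0 = 9$)
$t{\left(k \right)} = 9$
$h{\left(J \right)} = \frac{-7 + J}{2 J}$ ($h{\left(J \right)} = \frac{J + \left(-40 + 33\right)}{2 J} = \left(J - 7\right) \frac{1}{2 J} = \left(-7 + J\right) \frac{1}{2 J} = \frac{-7 + J}{2 J}$)
$\frac{1}{h{\left(j \right)} + t{\left(55 \right)}} = \frac{1}{\frac{-7 - 221}{2 \left(-221\right)} + 9} = \frac{1}{\frac{1}{2} \left(- \frac{1}{221}\right) \left(-228\right) + 9} = \frac{1}{\frac{114}{221} + 9} = \frac{1}{\frac{2103}{221}} = \frac{221}{2103}$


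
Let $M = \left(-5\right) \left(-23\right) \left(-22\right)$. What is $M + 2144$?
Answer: $-386$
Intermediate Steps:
$M = -2530$ ($M = 115 \left(-22\right) = -2530$)
$M + 2144 = -2530 + 2144 = -386$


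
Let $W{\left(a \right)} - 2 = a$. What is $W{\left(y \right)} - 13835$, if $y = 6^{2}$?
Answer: $-13797$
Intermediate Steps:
$y = 36$
$W{\left(a \right)} = 2 + a$
$W{\left(y \right)} - 13835 = \left(2 + 36\right) - 13835 = 38 - 13835 = -13797$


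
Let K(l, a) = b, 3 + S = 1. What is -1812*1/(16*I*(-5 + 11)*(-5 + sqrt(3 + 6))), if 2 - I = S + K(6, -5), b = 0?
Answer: 151/64 ≈ 2.3594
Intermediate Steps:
S = -2 (S = -3 + 1 = -2)
K(l, a) = 0
I = 4 (I = 2 - (-2 + 0) = 2 - 1*(-2) = 2 + 2 = 4)
-1812*1/(16*I*(-5 + 11)*(-5 + sqrt(3 + 6))) = -1812*1/(64*(-5 + 11)*(-5 + sqrt(3 + 6))) = -1812*1/(384*(-5 + sqrt(9))) = -1812*1/(384*(-5 + 3)) = -1812/((4*(6*(-2)))*16) = -1812/((4*(-12))*16) = -1812/((-48*16)) = -1812/(-768) = -1812*(-1/768) = 151/64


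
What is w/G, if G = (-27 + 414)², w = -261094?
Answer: -261094/149769 ≈ -1.7433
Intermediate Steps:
G = 149769 (G = 387² = 149769)
w/G = -261094/149769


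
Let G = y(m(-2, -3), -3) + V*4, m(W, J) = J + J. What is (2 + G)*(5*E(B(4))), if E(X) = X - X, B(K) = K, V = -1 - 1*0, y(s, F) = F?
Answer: 0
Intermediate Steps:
m(W, J) = 2*J
V = -1 (V = -1 + 0 = -1)
E(X) = 0
G = -7 (G = -3 - 1*4 = -3 - 4 = -7)
(2 + G)*(5*E(B(4))) = (2 - 7)*(5*0) = -5*0 = 0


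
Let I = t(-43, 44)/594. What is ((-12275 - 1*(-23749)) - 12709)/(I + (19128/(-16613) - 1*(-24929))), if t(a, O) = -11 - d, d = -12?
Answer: -12187130670/245991067919 ≈ -0.049543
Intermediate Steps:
t(a, O) = 1 (t(a, O) = -11 - 1*(-12) = -11 + 12 = 1)
I = 1/594 ≈ 0.0016835
((-12275 - 1*(-23749)) - 12709)/(I + (19128/(-16613) - 1*(-24929))) = ((-12275 - 1*(-23749)) - 12709)/(1/594 + (19128/(-16613) - 1*(-24929))) = ((-12275 + 23749) - 12709)/(1/594 + (19128*(-1/16613) + 24929)) = (11474 - 12709)/(1/594 + (-19128/16613 + 24929)) = -1235/(1/594 + 414126349/16613) = -1235/245991067919/9868122 = -1235*9868122/245991067919 = -12187130670/245991067919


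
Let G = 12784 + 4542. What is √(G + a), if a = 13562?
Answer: 6*√858 ≈ 175.75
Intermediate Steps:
G = 17326
√(G + a) = √(17326 + 13562) = √30888 = 6*√858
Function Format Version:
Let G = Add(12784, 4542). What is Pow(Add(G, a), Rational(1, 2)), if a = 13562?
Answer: Mul(6, Pow(858, Rational(1, 2))) ≈ 175.75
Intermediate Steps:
G = 17326
Pow(Add(G, a), Rational(1, 2)) = Pow(Add(17326, 13562), Rational(1, 2)) = Pow(30888, Rational(1, 2)) = Mul(6, Pow(858, Rational(1, 2)))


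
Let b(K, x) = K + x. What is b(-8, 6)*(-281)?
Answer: 562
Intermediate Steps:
b(-8, 6)*(-281) = (-8 + 6)*(-281) = -2*(-281) = 562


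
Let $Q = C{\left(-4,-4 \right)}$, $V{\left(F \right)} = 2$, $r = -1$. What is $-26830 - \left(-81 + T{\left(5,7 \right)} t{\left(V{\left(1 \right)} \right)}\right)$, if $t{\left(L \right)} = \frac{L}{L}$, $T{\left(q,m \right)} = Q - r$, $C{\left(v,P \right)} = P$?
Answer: $-26746$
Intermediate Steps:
$Q = -4$
$T{\left(q,m \right)} = -3$ ($T{\left(q,m \right)} = -4 - -1 = -4 + 1 = -3$)
$t{\left(L \right)} = 1$
$-26830 - \left(-81 + T{\left(5,7 \right)} t{\left(V{\left(1 \right)} \right)}\right) = -26830 - \left(-81 - 3\right) = -26830 - -84 = -26830 + 84 = -26746$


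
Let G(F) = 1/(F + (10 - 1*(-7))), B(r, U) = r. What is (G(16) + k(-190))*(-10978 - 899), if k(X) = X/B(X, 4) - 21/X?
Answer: -28318727/2090 ≈ -13550.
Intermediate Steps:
k(X) = 1 - 21/X (k(X) = X/X - 21/X = 1 - 21/X)
G(F) = 1/(17 + F) (G(F) = 1/(F + (10 + 7)) = 1/(F + 17) = 1/(17 + F))
(G(16) + k(-190))*(-10978 - 899) = (1/(17 + 16) + (-21 - 190)/(-190))*(-10978 - 899) = (1/33 - 1/190*(-211))*(-11877) = (1/33 + 211/190)*(-11877) = (7153/6270)*(-11877) = -28318727/2090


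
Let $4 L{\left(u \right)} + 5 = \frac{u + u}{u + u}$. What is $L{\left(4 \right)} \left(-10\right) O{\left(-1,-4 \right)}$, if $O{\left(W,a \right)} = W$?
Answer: $-10$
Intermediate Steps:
$L{\left(u \right)} = -1$ ($L{\left(u \right)} = - \frac{5}{4} + \frac{\left(u + u\right) \frac{1}{u + u}}{4} = - \frac{5}{4} + \frac{2 u \frac{1}{2 u}}{4} = - \frac{5}{4} + \frac{1}{4} \cdot 1 = - \frac{5}{4} + \frac{1}{4} = -1$)
$L{\left(4 \right)} \left(-10\right) O{\left(-1,-4 \right)} = \left(-1\right) \left(-10\right) \left(-1\right) = 10 \left(-1\right) = -10$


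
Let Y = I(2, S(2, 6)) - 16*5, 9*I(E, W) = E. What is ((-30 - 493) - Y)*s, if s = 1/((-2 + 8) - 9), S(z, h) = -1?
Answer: 3989/27 ≈ 147.74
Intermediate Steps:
I(E, W) = E/9
Y = -718/9 (Y = (⅑)*2 - 16*5 = 2/9 - 80 = -718/9 ≈ -79.778)
s = -⅓ (s = 1/(6 - 9) = 1/(-3) = -⅓ ≈ -0.33333)
((-30 - 493) - Y)*s = ((-30 - 493) - 1*(-718/9))*(-⅓) = (-523 + 718/9)*(-⅓) = -3989/9*(-⅓) = 3989/27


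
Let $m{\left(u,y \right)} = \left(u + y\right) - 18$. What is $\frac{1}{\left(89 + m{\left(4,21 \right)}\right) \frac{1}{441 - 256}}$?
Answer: $\frac{185}{96} \approx 1.9271$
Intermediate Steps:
$m{\left(u,y \right)} = -18 + u + y$
$\frac{1}{\left(89 + m{\left(4,21 \right)}\right) \frac{1}{441 - 256}} = \frac{1}{\left(89 + \left(-18 + 4 + 21\right)\right) \frac{1}{441 - 256}} = \frac{1}{\left(89 + 7\right) \frac{1}{185}} = \frac{1}{96 \cdot \frac{1}{185}} = \frac{1}{\frac{96}{185}} = \frac{185}{96}$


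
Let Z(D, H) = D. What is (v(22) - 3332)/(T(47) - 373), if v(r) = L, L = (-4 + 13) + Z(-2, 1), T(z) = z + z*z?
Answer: -475/269 ≈ -1.7658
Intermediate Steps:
T(z) = z + z²
L = 7 (L = (-4 + 13) - 2 = 9 - 2 = 7)
v(r) = 7
(v(22) - 3332)/(T(47) - 373) = (7 - 3332)/(47*(1 + 47) - 373) = -3325/(47*48 - 373) = -3325/(2256 - 373) = -3325/1883 = -3325*1/1883 = -475/269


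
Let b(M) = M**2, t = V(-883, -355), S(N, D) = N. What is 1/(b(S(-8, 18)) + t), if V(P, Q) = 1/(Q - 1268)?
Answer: 1623/103871 ≈ 0.015625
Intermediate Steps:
V(P, Q) = 1/(-1268 + Q)
t = -1/1623 (t = 1/(-1268 - 355) = 1/(-1623) = -1/1623 ≈ -0.00061614)
1/(b(S(-8, 18)) + t) = 1/((-8)**2 - 1/1623) = 1/(64 - 1/1623) = 1/(103871/1623) = 1623/103871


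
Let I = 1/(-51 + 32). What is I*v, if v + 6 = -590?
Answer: 596/19 ≈ 31.368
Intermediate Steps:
v = -596 (v = -6 - 590 = -596)
I = -1/19 (I = 1/(-19) = -1/19 ≈ -0.052632)
I*v = -1/19*(-596) = 596/19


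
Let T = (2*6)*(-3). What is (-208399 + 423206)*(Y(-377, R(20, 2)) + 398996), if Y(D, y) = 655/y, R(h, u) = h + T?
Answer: 1371173441767/16 ≈ 8.5698e+10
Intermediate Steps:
T = -36 (T = 12*(-3) = -36)
R(h, u) = -36 + h (R(h, u) = h - 36 = -36 + h)
(-208399 + 423206)*(Y(-377, R(20, 2)) + 398996) = (-208399 + 423206)*(655/(-36 + 20) + 398996) = 214807*(655/(-16) + 398996) = 214807*(655*(-1/16) + 398996) = 214807*(-655/16 + 398996) = 214807*(6383281/16) = 1371173441767/16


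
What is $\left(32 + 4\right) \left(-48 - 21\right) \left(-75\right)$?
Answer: $186300$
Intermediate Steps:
$\left(32 + 4\right) \left(-48 - 21\right) \left(-75\right) = 36 \left(-48 - 21\right) \left(-75\right) = 36 \left(-69\right) \left(-75\right) = \left(-2484\right) \left(-75\right) = 186300$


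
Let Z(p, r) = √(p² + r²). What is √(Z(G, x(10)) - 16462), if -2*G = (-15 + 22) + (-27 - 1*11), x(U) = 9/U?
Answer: √(-1646200 + 10*√24106)/10 ≈ 128.24*I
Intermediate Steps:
G = 31/2 (G = -((-15 + 22) + (-27 - 1*11))/2 = -(7 + (-27 - 11))/2 = -(7 - 38)/2 = -½*(-31) = 31/2 ≈ 15.500)
√(Z(G, x(10)) - 16462) = √(√((31/2)² + (9/10)²) - 16462) = √(√(961/4 + (9*(⅒))²) - 16462) = √(√(961/4 + (9/10)²) - 16462) = √(√(961/4 + 81/100) - 16462) = √(√(12053/50) - 16462) = √(√24106/10 - 16462) = √(-16462 + √24106/10)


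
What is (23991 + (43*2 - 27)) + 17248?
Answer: 41298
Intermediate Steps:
(23991 + (43*2 - 27)) + 17248 = (23991 + (86 - 27)) + 17248 = (23991 + 59) + 17248 = 24050 + 17248 = 41298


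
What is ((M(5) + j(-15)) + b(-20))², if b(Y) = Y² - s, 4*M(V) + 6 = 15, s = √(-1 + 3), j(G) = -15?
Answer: 2399433/16 - 1549*√2/2 ≈ 1.4887e+5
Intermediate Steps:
s = √2 ≈ 1.4142
M(V) = 9/4 (M(V) = -3/2 + (¼)*15 = -3/2 + 15/4 = 9/4)
b(Y) = Y² - √2
((M(5) + j(-15)) + b(-20))² = ((9/4 - 15) + ((-20)² - √2))² = (-51/4 + (400 - √2))² = (1549/4 - √2)²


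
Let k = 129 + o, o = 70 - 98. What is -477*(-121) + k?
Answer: 57818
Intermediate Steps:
o = -28
k = 101 (k = 129 - 28 = 101)
-477*(-121) + k = -477*(-121) + 101 = 57717 + 101 = 57818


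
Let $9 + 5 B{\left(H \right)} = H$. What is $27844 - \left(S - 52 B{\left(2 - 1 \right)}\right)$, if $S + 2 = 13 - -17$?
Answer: $\frac{138664}{5} \approx 27733.0$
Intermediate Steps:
$B{\left(H \right)} = - \frac{9}{5} + \frac{H}{5}$
$S = 28$ ($S = -2 + \left(13 - -17\right) = -2 + \left(13 + 17\right) = -2 + 30 = 28$)
$27844 - \left(S - 52 B{\left(2 - 1 \right)}\right) = 27844 - \left(28 - 52 \left(- \frac{9}{5} + \frac{2 - 1}{5}\right)\right) = 27844 - \left(28 - 52 \left(- \frac{9}{5} + \frac{1}{5} \cdot 1\right)\right) = 27844 - \left(28 - 52 \left(- \frac{9}{5} + \frac{1}{5}\right)\right) = 27844 - \left(28 - - \frac{416}{5}\right) = 27844 - \left(28 + \frac{416}{5}\right) = 27844 - \frac{556}{5} = \frac{138664}{5}$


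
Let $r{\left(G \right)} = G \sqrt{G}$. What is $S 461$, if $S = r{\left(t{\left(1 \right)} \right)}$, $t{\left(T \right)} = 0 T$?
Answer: $0$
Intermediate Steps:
$t{\left(T \right)} = 0$
$r{\left(G \right)} = G^{\frac{3}{2}}$
$S = 0$ ($S = 0^{\frac{3}{2}} = 0$)
$S 461 = 0 \cdot 461 = 0$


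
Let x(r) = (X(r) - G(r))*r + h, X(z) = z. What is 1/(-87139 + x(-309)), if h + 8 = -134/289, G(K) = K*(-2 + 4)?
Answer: -289/52779626 ≈ -5.4756e-6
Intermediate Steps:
G(K) = 2*K (G(K) = K*2 = 2*K)
h = -2446/289 (h = -8 - 134/289 = -2446/289 ≈ -8.4637)
x(r) = -2446/289 - r² (x(r) = (r - 2*r)*r - 2446/289 = (-r)*r - 2446/289 = -r² - 2446/289 = -2446/289 - r²)
1/(-87139 + x(-309)) = 1/(-87139 + (-2446/289 - 1*(-309)²)) = 1/(-87139 + (-2446/289 - 1*95481)) = 1/(-87139 + (-2446/289 - 95481)) = 1/(-87139 - 27596455/289) = 1/(-52779626/289) = -289/52779626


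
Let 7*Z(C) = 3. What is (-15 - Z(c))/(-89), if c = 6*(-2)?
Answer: 108/623 ≈ 0.17335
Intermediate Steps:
c = -12
Z(C) = 3/7 (Z(C) = (⅐)*3 = 3/7)
(-15 - Z(c))/(-89) = (-15 - 1*3/7)/(-89) = -(-15 - 3/7)/89 = -1/89*(-108/7) = 108/623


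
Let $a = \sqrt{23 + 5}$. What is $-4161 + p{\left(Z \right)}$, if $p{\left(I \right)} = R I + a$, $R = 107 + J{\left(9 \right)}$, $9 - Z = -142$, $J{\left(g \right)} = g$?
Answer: $13355 + 2 \sqrt{7} \approx 13360.0$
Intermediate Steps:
$a = 2 \sqrt{7}$ ($a = \sqrt{28} = 2 \sqrt{7} \approx 5.2915$)
$Z = 151$ ($Z = 9 - -142 = 9 + 142 = 151$)
$R = 116$ ($R = 107 + 9 = 116$)
$p{\left(I \right)} = 2 \sqrt{7} + 116 I$ ($p{\left(I \right)} = 116 I + 2 \sqrt{7} = 2 \sqrt{7} + 116 I$)
$-4161 + p{\left(Z \right)} = -4161 + \left(2 \sqrt{7} + 116 \cdot 151\right) = -4161 + \left(2 \sqrt{7} + 17516\right) = -4161 + \left(17516 + 2 \sqrt{7}\right) = 13355 + 2 \sqrt{7}$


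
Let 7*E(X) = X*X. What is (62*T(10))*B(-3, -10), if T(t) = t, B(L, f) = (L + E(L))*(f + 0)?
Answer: 74400/7 ≈ 10629.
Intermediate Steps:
E(X) = X²/7 (E(X) = (X*X)/7 = X²/7)
B(L, f) = f*(L + L²/7) (B(L, f) = (L + L²/7)*(f + 0) = (L + L²/7)*f = f*(L + L²/7))
(62*T(10))*B(-3, -10) = (62*10)*((⅐)*(-3)*(-10)*(7 - 3)) = 620*((⅐)*(-3)*(-10)*4) = 620*(120/7) = 74400/7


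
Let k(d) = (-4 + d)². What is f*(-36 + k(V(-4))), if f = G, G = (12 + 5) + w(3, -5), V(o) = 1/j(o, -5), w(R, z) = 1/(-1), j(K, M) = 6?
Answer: -3068/9 ≈ -340.89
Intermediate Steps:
w(R, z) = -1
V(o) = ⅙ (V(o) = 1/6 = ⅙)
G = 16 (G = (12 + 5) - 1 = 17 - 1 = 16)
f = 16
f*(-36 + k(V(-4))) = 16*(-36 + (-4 + ⅙)²) = 16*(-36 + (-23/6)²) = 16*(-36 + 529/36) = 16*(-767/36) = -3068/9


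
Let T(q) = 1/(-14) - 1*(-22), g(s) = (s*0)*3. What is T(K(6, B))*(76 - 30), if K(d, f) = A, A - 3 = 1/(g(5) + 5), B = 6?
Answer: 7061/7 ≈ 1008.7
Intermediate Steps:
g(s) = 0 (g(s) = 0*3 = 0)
A = 16/5 (A = 3 + 1/(0 + 5) = 3 + 1/5 = 3 + ⅕ = 16/5 ≈ 3.2000)
K(d, f) = 16/5
T(q) = 307/14 (T(q) = -1/14 + 22 = 307/14)
T(K(6, B))*(76 - 30) = 307*(76 - 30)/14 = (307/14)*46 = 7061/7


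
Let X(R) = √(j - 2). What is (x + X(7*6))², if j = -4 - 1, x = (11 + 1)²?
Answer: (144 + I*√7)² ≈ 20729.0 + 761.98*I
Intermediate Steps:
x = 144 (x = 12² = 144)
j = -5
X(R) = I*√7 (X(R) = √(-5 - 2) = √(-7) = I*√7)
(x + X(7*6))² = (144 + I*√7)²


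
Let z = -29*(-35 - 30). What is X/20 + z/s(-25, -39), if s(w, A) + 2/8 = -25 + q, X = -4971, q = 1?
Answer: -632987/1940 ≈ -326.28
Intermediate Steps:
s(w, A) = -97/4 (s(w, A) = -¼ + (-25 + 1) = -¼ - 24 = -97/4)
z = 1885 (z = -29*(-65) = 1885)
X/20 + z/s(-25, -39) = -4971/20 + 1885/(-97/4) = -4971*1/20 + 1885*(-4/97) = -4971/20 - 7540/97 = -632987/1940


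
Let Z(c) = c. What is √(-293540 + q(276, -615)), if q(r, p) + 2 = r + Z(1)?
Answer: 21*I*√665 ≈ 541.54*I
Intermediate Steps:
q(r, p) = -1 + r (q(r, p) = -2 + (r + 1) = -2 + (1 + r) = -1 + r)
√(-293540 + q(276, -615)) = √(-293540 + (-1 + 276)) = √(-293540 + 275) = √(-293265) = 21*I*√665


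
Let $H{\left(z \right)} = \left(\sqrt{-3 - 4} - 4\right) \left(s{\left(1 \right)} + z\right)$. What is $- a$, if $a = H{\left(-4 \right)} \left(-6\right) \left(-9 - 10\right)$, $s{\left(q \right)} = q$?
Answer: $-1368 + 342 i \sqrt{7} \approx -1368.0 + 904.85 i$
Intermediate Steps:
$H{\left(z \right)} = \left(1 + z\right) \left(-4 + i \sqrt{7}\right)$ ($H{\left(z \right)} = \left(\sqrt{-3 - 4} - 4\right) \left(1 + z\right) = \left(\sqrt{-7} - 4\right) \left(1 + z\right) = \left(i \sqrt{7} - 4\right) \left(1 + z\right) = \left(-4 + i \sqrt{7}\right) \left(1 + z\right) = \left(1 + z\right) \left(-4 + i \sqrt{7}\right)$)
$a = 1368 - 342 i \sqrt{7}$ ($a = \left(-4 - -16 + i \sqrt{7} + i \left(-4\right) \sqrt{7}\right) \left(-6\right) \left(-9 - 10\right) = \left(-4 + 16 + i \sqrt{7} - 4 i \sqrt{7}\right) \left(-6\right) \left(-19\right) = \left(12 - 3 i \sqrt{7}\right) \left(-6\right) \left(-19\right) = \left(-72 + 18 i \sqrt{7}\right) \left(-19\right) = 1368 - 342 i \sqrt{7} \approx 1368.0 - 904.85 i$)
$- a = - (1368 - 342 i \sqrt{7}) = -1368 + 342 i \sqrt{7}$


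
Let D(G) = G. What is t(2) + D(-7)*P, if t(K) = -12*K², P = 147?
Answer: -1077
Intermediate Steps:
t(2) + D(-7)*P = -12*2² - 7*147 = -12*4 - 1029 = -48 - 1029 = -1077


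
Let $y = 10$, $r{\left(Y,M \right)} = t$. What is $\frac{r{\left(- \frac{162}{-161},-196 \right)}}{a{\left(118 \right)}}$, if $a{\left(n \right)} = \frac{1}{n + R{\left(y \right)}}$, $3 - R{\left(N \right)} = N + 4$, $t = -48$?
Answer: $-5136$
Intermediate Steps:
$r{\left(Y,M \right)} = -48$
$R{\left(N \right)} = -1 - N$ ($R{\left(N \right)} = 3 - \left(N + 4\right) = 3 - \left(4 + N\right) = -1 - N$)
$a{\left(n \right)} = \frac{1}{-11 + n}$ ($a{\left(n \right)} = \frac{1}{n - 11} = \frac{1}{-11 + n}$)
$\frac{r{\left(- \frac{162}{-161},-196 \right)}}{a{\left(118 \right)}} = - \frac{48}{\frac{1}{-11 + 118}} = - \frac{48}{\frac{1}{107}} = - 48 \frac{1}{\frac{1}{107}} = \left(-48\right) 107 = -5136$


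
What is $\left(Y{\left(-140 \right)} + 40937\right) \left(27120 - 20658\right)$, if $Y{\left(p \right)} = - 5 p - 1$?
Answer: $269051832$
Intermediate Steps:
$Y{\left(p \right)} = -1 - 5 p$
$\left(Y{\left(-140 \right)} + 40937\right) \left(27120 - 20658\right) = \left(\left(-1 - -700\right) + 40937\right) \left(27120 - 20658\right) = \left(\left(-1 + 700\right) + 40937\right) 6462 = \left(699 + 40937\right) 6462 = 41636 \cdot 6462 = 269051832$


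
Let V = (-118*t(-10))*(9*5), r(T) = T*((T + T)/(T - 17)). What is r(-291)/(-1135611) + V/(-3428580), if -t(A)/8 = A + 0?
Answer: 138113145767/1110377975938 ≈ 0.12438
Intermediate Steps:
t(A) = -8*A (t(A) = -8*(A + 0) = -8*A)
r(T) = 2*T²/(-17 + T) (r(T) = T*((2*T)/(-17 + T)) = T*(2*T/(-17 + T)) = 2*T²/(-17 + T))
V = -424800 (V = (-(-944)*(-10))*(9*5) = -118*80*45 = -9440*45 = -424800)
r(-291)/(-1135611) + V/(-3428580) = (2*(-291)²/(-17 - 291))/(-1135611) - 424800/(-3428580) = (2*84681/(-308))*(-1/1135611) - 424800*(-1/3428580) = (2*84681*(-1/308))*(-1/1135611) + 7080/57143 = -84681/154*(-1/1135611) + 7080/57143 = 9409/19431566 + 7080/57143 = 138113145767/1110377975938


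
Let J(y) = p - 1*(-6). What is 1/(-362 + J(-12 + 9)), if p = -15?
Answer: -1/371 ≈ -0.0026954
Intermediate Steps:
J(y) = -9 (J(y) = -15 - 1*(-6) = -15 + 6 = -9)
1/(-362 + J(-12 + 9)) = 1/(-362 - 9) = 1/(-371) = -1/371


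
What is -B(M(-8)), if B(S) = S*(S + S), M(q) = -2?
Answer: -8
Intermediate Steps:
B(S) = 2*S² (B(S) = S*(2*S) = 2*S²)
-B(M(-8)) = -2*(-2)² = -2*4 = -1*8 = -8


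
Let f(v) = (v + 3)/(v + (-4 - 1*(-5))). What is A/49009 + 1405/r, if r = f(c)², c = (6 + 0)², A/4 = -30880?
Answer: 94078242085/74542689 ≈ 1262.1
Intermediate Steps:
A = -123520 (A = 4*(-30880) = -123520)
c = 36 (c = 6² = 36)
f(v) = (3 + v)/(1 + v) (f(v) = (3 + v)/(v + (-4 + 5)) = (3 + v)/(v + 1) = (3 + v)/(1 + v))
r = 1521/1369 (r = ((3 + 36)/(1 + 36))² = (39/37)² = 1521/1369 ≈ 1.1110)
A/49009 + 1405/r = -123520/49009 + 1405/(1521/1369) = -123520*1/49009 + 1405*(1369/1521) = -123520/49009 + 1923445/1521 = 94078242085/74542689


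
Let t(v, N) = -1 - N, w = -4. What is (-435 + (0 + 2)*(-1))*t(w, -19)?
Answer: -7866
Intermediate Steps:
(-435 + (0 + 2)*(-1))*t(w, -19) = (-435 + (0 + 2)*(-1))*(-1 - 1*(-19)) = (-435 + 2*(-1))*(-1 + 19) = (-435 - 2)*18 = -437*18 = -7866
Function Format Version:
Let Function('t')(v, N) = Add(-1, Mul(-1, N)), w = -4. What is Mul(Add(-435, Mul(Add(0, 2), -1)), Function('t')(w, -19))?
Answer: -7866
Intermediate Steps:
Mul(Add(-435, Mul(Add(0, 2), -1)), Function('t')(w, -19)) = Mul(Add(-435, Mul(Add(0, 2), -1)), Add(-1, Mul(-1, -19))) = Mul(Add(-435, Mul(2, -1)), Add(-1, 19)) = Mul(Add(-435, -2), 18) = Mul(-437, 18) = -7866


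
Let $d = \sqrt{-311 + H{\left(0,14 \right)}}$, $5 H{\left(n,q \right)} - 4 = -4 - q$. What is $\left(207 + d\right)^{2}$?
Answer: $\frac{\left(1035 + i \sqrt{7845}\right)^{2}}{25} \approx 42535.0 + 7333.8 i$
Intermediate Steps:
$H{\left(n,q \right)} = - \frac{q}{5}$ ($H{\left(n,q \right)} = \frac{4}{5} + \frac{-4 - q}{5} = \frac{4}{5} - \left(\frac{4}{5} + \frac{q}{5}\right) = - \frac{q}{5}$)
$d = \frac{i \sqrt{7845}}{5}$ ($d = \sqrt{-311 - \frac{14}{5}} = \sqrt{- \frac{1569}{5}} = \frac{i \sqrt{7845}}{5} \approx 17.714 i$)
$\left(207 + d\right)^{2} = \left(207 + \frac{i \sqrt{7845}}{5}\right)^{2}$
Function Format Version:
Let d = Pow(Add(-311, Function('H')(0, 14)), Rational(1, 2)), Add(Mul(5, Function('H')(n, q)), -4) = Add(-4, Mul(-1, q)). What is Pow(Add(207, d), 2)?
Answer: Mul(Rational(1, 25), Pow(Add(1035, Mul(I, Pow(7845, Rational(1, 2)))), 2)) ≈ Add(42535., Mul(7333.8, I))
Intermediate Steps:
Function('H')(n, q) = Mul(Rational(-1, 5), q) (Function('H')(n, q) = Add(Rational(4, 5), Mul(Rational(1, 5), Add(-4, Mul(-1, q)))) = Add(Rational(4, 5), Add(Rational(-4, 5), Mul(Rational(-1, 5), q))) = Mul(Rational(-1, 5), q))
d = Mul(Rational(1, 5), I, Pow(7845, Rational(1, 2))) (d = Pow(Add(-311, Mul(Rational(-1, 5), 14)), Rational(1, 2)) = Pow(Add(-311, Rational(-14, 5)), Rational(1, 2)) = Pow(Rational(-1569, 5), Rational(1, 2)) = Mul(Rational(1, 5), I, Pow(7845, Rational(1, 2))) ≈ Mul(17.714, I))
Pow(Add(207, d), 2) = Pow(Add(207, Mul(Rational(1, 5), I, Pow(7845, Rational(1, 2)))), 2)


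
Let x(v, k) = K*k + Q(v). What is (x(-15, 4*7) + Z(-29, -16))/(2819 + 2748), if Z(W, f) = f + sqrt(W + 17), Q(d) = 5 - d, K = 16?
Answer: 452/5567 + 2*I*sqrt(3)/5567 ≈ 0.081193 + 0.00062226*I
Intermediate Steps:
x(v, k) = 5 - v + 16*k (x(v, k) = 16*k + (5 - v) = 5 - v + 16*k)
Z(W, f) = f + sqrt(17 + W)
(x(-15, 4*7) + Z(-29, -16))/(2819 + 2748) = ((5 - 1*(-15) + 16*(4*7)) + (-16 + sqrt(17 - 29)))/(2819 + 2748) = ((5 + 15 + 16*28) + (-16 + sqrt(-12)))/5567 = ((5 + 15 + 448) + (-16 + 2*I*sqrt(3)))*(1/5567) = (468 + (-16 + 2*I*sqrt(3)))*(1/5567) = (452 + 2*I*sqrt(3))*(1/5567) = 452/5567 + 2*I*sqrt(3)/5567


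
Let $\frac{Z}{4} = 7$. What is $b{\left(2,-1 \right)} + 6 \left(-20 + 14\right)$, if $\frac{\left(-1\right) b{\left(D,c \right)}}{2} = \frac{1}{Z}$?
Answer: $- \frac{505}{14} \approx -36.071$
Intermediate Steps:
$Z = 28$ ($Z = 4 \cdot 7 = 28$)
$b{\left(D,c \right)} = - \frac{1}{14}$ ($b{\left(D,c \right)} = - \frac{2}{28} = \left(-2\right) \frac{1}{28} = - \frac{1}{14}$)
$b{\left(2,-1 \right)} + 6 \left(-20 + 14\right) = - \frac{1}{14} + 6 \left(-20 + 14\right) = - \frac{1}{14} + 6 \left(-6\right) = - \frac{1}{14} - 36 = - \frac{505}{14}$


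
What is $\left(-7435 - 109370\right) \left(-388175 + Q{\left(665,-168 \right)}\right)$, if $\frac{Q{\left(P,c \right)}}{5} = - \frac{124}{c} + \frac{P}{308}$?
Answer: $\frac{13964439364525}{308} \approx 4.5339 \cdot 10^{10}$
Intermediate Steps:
$Q{\left(P,c \right)} = - \frac{620}{c} + \frac{5 P}{308}$ ($Q{\left(P,c \right)} = 5 \left(- \frac{124}{c} + \frac{P}{308}\right) = - \frac{620}{c} + \frac{5 P}{308}$)
$\left(-7435 - 109370\right) \left(-388175 + Q{\left(665,-168 \right)}\right) = \left(-7435 - 109370\right) \left(-388175 + \left(- \frac{620}{-168} + \frac{5}{308} \cdot 665\right)\right) = - 116805 \left(-388175 + \left(\left(-620\right) \left(- \frac{1}{168}\right) + \frac{475}{44}\right)\right) = - 116805 \left(-388175 + \left(\frac{155}{42} + \frac{475}{44}\right)\right) = - 116805 \left(-388175 + \frac{13385}{924}\right) = \left(-116805\right) \left(- \frac{358660315}{924}\right) = \frac{13964439364525}{308}$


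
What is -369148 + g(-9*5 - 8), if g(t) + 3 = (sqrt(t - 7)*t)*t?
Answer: -369151 + 5618*I*sqrt(15) ≈ -3.6915e+5 + 21758.0*I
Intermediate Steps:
g(t) = -3 + t**2*sqrt(-7 + t) (g(t) = -3 + (sqrt(t - 7)*t)*t = -3 + (sqrt(-7 + t)*t)*t = -3 + (t*sqrt(-7 + t))*t = -3 + t**2*sqrt(-7 + t))
-369148 + g(-9*5 - 8) = -369148 + (-3 + (-9*5 - 8)**2*sqrt(-7 + (-9*5 - 8))) = -369148 + (-3 + (-45 - 8)**2*sqrt(-7 + (-45 - 8))) = -369148 + (-3 + (-53)**2*sqrt(-7 - 53)) = -369148 + (-3 + 2809*sqrt(-60)) = -369148 + (-3 + 2809*(2*I*sqrt(15))) = -369148 + (-3 + 5618*I*sqrt(15)) = -369151 + 5618*I*sqrt(15)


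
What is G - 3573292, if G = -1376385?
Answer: -4949677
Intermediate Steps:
G - 3573292 = -1376385 - 3573292 = -4949677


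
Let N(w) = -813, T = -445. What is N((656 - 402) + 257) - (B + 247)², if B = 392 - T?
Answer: -1175869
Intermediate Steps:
B = 837 (B = 392 - 1*(-445) = 392 + 445 = 837)
N((656 - 402) + 257) - (B + 247)² = -813 - (837 + 247)² = -813 - 1*1084² = -813 - 1*1175056 = -813 - 1175056 = -1175869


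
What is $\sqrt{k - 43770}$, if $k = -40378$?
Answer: $2 i \sqrt{21037} \approx 290.08 i$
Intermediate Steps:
$\sqrt{k - 43770} = \sqrt{-40378 - 43770} = \sqrt{-84148} = 2 i \sqrt{21037}$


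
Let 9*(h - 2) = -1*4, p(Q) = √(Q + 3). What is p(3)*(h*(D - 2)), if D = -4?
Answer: -28*√6/3 ≈ -22.862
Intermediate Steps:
p(Q) = √(3 + Q)
h = 14/9 (h = 2 + (-1*4)/9 = 2 + (⅑)*(-4) = 2 - 4/9 = 14/9 ≈ 1.5556)
p(3)*(h*(D - 2)) = √(3 + 3)*(14*(-4 - 2)/9) = √6*((14/9)*(-6)) = √6*(-28/3) = -28*√6/3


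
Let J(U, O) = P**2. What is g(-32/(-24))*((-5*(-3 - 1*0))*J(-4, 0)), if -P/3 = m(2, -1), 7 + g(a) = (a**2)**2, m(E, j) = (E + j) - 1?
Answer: 0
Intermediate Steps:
m(E, j) = -1 + E + j
g(a) = -7 + a**4 (g(a) = -7 + (a**2)**2 = -7 + a**4)
P = 0 (P = -3*(-1 + 2 - 1) = -3*0 = 0)
J(U, O) = 0 (J(U, O) = 0**2 = 0)
g(-32/(-24))*((-5*(-3 - 1*0))*J(-4, 0)) = (-7 + (-32/(-24))**4)*(-5*(-3 - 1*0)*0) = (-7 + (-32*(-1/24))**4)*(-5*(-3 + 0)*0) = (-7 + (4/3)**4)*(-5*(-3)*0) = (-7 + 256/81)*(15*0) = -311/81*0 = 0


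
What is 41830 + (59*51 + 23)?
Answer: 44862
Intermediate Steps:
41830 + (59*51 + 23) = 41830 + (3009 + 23) = 41830 + 3032 = 44862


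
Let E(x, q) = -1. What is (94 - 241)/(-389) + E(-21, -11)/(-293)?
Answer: 43460/113977 ≈ 0.38130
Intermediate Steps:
(94 - 241)/(-389) + E(-21, -11)/(-293) = (94 - 241)/(-389) - 1/(-293) = -147*(-1/389) - 1*(-1/293) = 147/389 + 1/293 = 43460/113977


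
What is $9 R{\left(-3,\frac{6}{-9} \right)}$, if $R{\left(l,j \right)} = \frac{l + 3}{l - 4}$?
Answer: $0$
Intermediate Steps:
$R{\left(l,j \right)} = \frac{3 + l}{-4 + l}$
$9 R{\left(-3,\frac{6}{-9} \right)} = 9 \frac{3 - 3}{-4 - 3} = 9 \frac{1}{-7} \cdot 0 = 9 \left(\left(- \frac{1}{7}\right) 0\right) = 9 \cdot 0 = 0$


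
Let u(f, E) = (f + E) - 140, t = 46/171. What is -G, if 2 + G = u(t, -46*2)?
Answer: 39968/171 ≈ 233.73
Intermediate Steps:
t = 46/171 (t = 46*(1/171) = 46/171 ≈ 0.26901)
u(f, E) = -140 + E + f (u(f, E) = (E + f) - 140 = -140 + E + f)
G = -39968/171 (G = -2 + (-140 - 46*2 + 46/171) = -2 + (-140 - 92 + 46/171) = -2 - 39626/171 = -39968/171 ≈ -233.73)
-G = -1*(-39968/171) = 39968/171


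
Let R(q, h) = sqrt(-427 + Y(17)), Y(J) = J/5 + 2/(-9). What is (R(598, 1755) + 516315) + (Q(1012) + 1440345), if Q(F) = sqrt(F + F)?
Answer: 1956660 + 2*sqrt(506) + 8*I*sqrt(1490)/15 ≈ 1.9567e+6 + 20.587*I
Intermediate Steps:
Q(F) = sqrt(2)*sqrt(F) (Q(F) = sqrt(2*F) = sqrt(2)*sqrt(F))
Y(J) = -2/9 + J/5 (Y(J) = J*(1/5) + 2*(-1/9) = J/5 - 2/9 = -2/9 + J/5)
R(q, h) = 8*I*sqrt(1490)/15 (R(q, h) = sqrt(-427 + (-2/9 + (1/5)*17)) = sqrt(-427 + (-2/9 + 17/5)) = sqrt(-427 + 143/45) = sqrt(-19072/45) = 8*I*sqrt(1490)/15)
(R(598, 1755) + 516315) + (Q(1012) + 1440345) = (8*I*sqrt(1490)/15 + 516315) + (sqrt(2)*sqrt(1012) + 1440345) = (516315 + 8*I*sqrt(1490)/15) + (sqrt(2)*(2*sqrt(253)) + 1440345) = (516315 + 8*I*sqrt(1490)/15) + (2*sqrt(506) + 1440345) = (516315 + 8*I*sqrt(1490)/15) + (1440345 + 2*sqrt(506)) = 1956660 + 2*sqrt(506) + 8*I*sqrt(1490)/15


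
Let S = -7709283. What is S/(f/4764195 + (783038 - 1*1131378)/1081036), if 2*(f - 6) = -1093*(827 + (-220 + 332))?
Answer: 147055038809158458/8201116361 ≈ 1.7931e+7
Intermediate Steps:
f = -1026315/2 (f = 6 + (-1093*(827 + (-220 + 332)))/2 = 6 + (-1093*(827 + 112))/2 = 6 + (-1093*939)/2 = 6 + (½)*(-1026327) = 6 - 1026327/2 = -1026315/2 ≈ -5.1316e+5)
S/(f/4764195 + (783038 - 1*1131378)/1081036) = -7709283/(-1026315/2/4764195 + (783038 - 1*1131378)/1081036) = -7709283/(-1026315/2*1/4764195 + (783038 - 1131378)*(1/1081036)) = -7709283/(-22807/211742 - 348340*1/1081036) = -7709283/(-22807/211742 - 87085/270259) = -7709283/(-24603349083/57225181178) = -7709283*(-57225181178/24603349083) = 147055038809158458/8201116361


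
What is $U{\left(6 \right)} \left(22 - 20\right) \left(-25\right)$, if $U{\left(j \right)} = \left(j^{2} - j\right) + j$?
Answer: $-1800$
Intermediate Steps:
$U{\left(j \right)} = j^{2}$
$U{\left(6 \right)} \left(22 - 20\right) \left(-25\right) = 6^{2} \left(22 - 20\right) \left(-25\right) = 36 \left(22 - 20\right) \left(-25\right) = 36 \cdot 2 \left(-25\right) = 72 \left(-25\right) = -1800$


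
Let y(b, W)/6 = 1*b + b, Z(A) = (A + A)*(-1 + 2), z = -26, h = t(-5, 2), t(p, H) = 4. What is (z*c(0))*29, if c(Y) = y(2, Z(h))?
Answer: -18096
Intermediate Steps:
h = 4
Z(A) = 2*A (Z(A) = (2*A)*1 = 2*A)
y(b, W) = 12*b (y(b, W) = 6*(1*b + b) = 6*(b + b) = 6*(2*b) = 12*b)
c(Y) = 24 (c(Y) = 12*2 = 24)
(z*c(0))*29 = -26*24*29 = -624*29 = -18096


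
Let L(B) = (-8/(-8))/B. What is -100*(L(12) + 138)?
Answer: -41425/3 ≈ -13808.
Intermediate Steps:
L(B) = 1/B (L(B) = (-8*(-⅛))/B = 1/B)
-100*(L(12) + 138) = -100*(1/12 + 138) = -100*1657/12 = -41425/3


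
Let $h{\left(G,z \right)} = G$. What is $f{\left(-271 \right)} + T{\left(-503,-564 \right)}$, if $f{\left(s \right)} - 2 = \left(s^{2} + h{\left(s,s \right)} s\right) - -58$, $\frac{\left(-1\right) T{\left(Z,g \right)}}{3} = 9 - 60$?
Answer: $147095$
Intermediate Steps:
$T{\left(Z,g \right)} = 153$ ($T{\left(Z,g \right)} = - 3 \left(9 - 60\right) = \left(-3\right) \left(-51\right) = 153$)
$f{\left(s \right)} = 60 + 2 s^{2}$ ($f{\left(s \right)} = 2 - \left(-58 - s^{2} - s s\right) = 2 + \left(\left(s^{2} + s^{2}\right) + \left(-282 + 340\right)\right) = 2 + \left(2 s^{2} + 58\right) = 2 + \left(58 + 2 s^{2}\right) = 60 + 2 s^{2}$)
$f{\left(-271 \right)} + T{\left(-503,-564 \right)} = \left(60 + 2 \left(-271\right)^{2}\right) + 153 = \left(60 + 2 \cdot 73441\right) + 153 = \left(60 + 146882\right) + 153 = 146942 + 153 = 147095$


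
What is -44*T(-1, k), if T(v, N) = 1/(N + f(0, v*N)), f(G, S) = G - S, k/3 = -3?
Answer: 22/9 ≈ 2.4444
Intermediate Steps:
k = -9 (k = 3*(-3) = -9)
T(v, N) = 1/(N - N*v) (T(v, N) = 1/(N + (0 - v*N)) = 1/(N + (0 - N*v)) = 1/(N - N*v))
-44*T(-1, k) = -(-44)/((-9)*(-1 - 1)) = -(-44)*(-1)/(9*(-2)) = -(-44)*(-1)*(-1)/(9*2) = -44*(-1/18) = 22/9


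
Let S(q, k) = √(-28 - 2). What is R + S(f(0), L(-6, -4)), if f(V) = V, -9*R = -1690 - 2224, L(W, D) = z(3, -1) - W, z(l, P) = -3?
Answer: 3914/9 + I*√30 ≈ 434.89 + 5.4772*I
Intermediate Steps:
L(W, D) = -3 - W
R = 3914/9 (R = -(-1690 - 2224)/9 = -⅑*(-3914) = 3914/9 ≈ 434.89)
S(q, k) = I*√30 (S(q, k) = √(-30) = I*√30)
R + S(f(0), L(-6, -4)) = 3914/9 + I*√30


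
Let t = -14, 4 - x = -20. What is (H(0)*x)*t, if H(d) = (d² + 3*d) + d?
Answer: 0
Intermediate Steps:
x = 24 (x = 4 - 1*(-20) = 4 + 20 = 24)
H(d) = d² + 4*d
(H(0)*x)*t = ((0*(4 + 0))*24)*(-14) = ((0*4)*24)*(-14) = (0*24)*(-14) = 0*(-14) = 0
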